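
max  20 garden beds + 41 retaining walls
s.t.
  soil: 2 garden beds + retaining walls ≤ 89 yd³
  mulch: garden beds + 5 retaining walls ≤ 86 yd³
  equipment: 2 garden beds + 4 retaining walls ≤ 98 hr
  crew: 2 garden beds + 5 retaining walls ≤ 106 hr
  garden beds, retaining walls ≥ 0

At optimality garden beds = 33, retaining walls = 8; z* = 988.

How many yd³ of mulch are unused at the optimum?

13

mulch used = 1·33 + 5·8 = 73; slack = 86 − 73 = 13.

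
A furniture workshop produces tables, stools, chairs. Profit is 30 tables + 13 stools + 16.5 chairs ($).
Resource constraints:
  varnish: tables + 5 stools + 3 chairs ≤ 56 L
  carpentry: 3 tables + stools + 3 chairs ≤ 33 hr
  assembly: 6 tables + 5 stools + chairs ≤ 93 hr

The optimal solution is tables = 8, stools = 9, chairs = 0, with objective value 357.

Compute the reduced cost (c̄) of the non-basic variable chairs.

Binding: carpentry and assembly. Non-binding: varnish (3 unused).
By complementary slackness, y = 0 for the non-binding constraint.
From A_Bᵀ y = c: 3·y_carpentry + 6·y_assembly = 30; 1·y_carpentry + 5·y_assembly = 13.
→ y_carpentry = 8 and y_assembly = 1.
Reduced cost of chairs: c₃ − yᵀa₃ = 16.5 − (8·3 + 1·1) = 16.5 − 25 = -8.5.

-8.5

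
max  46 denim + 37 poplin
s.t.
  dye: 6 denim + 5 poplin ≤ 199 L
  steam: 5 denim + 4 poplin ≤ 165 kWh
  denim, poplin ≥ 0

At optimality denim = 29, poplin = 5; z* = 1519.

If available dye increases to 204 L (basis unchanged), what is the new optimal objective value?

Check each constraint at x*: dye 199/199 (tight); steam 165/165 (tight).
The binding rows give the dual system: 6·y_dye + 5·y_steam = 46 and 5·y_dye + 4·y_steam = 37.
This yields shadow prices y_dye = 1, y_steam = 8.
Δz = y_dye·Δb = 1 × (5) = 5, so new z* = 1519 + 5 = 1524.

1524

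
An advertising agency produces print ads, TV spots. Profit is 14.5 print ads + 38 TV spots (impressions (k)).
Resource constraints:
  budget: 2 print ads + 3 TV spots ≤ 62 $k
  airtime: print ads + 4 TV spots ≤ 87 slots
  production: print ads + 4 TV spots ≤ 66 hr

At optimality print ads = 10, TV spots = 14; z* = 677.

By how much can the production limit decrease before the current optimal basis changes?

Binding constraints: budget, production. The basis is B = [[2,3],[1,4]] with det 5.
Per unit decrease in production, x* moves by d = (0.6, -0.4).
The basis stays optimal until TV spots reaches 0; allowable decrease = 35 hr.

35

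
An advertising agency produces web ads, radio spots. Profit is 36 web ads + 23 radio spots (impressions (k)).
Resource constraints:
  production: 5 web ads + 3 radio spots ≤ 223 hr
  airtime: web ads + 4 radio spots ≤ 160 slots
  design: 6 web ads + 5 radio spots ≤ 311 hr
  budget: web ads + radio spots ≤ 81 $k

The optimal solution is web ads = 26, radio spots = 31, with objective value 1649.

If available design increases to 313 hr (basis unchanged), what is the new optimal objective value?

At the optimum: production uses 223 of 223 (binding); airtime uses 150 of 160 (slack = 10); design uses 311 of 311 (binding); budget uses 57 of 81 (slack = 24).
Since airtime, budget are not tight, their duals are 0.
From A_Bᵀ y = c: 5·y_production + 6·y_design = 36; 3·y_production + 5·y_design = 23.
This yields shadow prices y_production = 6, y_design = 1.
Δz = y_design·Δb = 1 × (2) = 2, so new z* = 1649 + 2 = 1651.

1651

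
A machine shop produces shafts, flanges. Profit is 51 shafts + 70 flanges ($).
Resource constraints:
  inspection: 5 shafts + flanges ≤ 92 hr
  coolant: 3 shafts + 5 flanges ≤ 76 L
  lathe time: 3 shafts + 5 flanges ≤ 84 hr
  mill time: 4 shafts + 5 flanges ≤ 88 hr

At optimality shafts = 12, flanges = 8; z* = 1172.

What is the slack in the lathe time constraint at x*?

lathe time used = 3·12 + 5·8 = 76; slack = 84 − 76 = 8.

8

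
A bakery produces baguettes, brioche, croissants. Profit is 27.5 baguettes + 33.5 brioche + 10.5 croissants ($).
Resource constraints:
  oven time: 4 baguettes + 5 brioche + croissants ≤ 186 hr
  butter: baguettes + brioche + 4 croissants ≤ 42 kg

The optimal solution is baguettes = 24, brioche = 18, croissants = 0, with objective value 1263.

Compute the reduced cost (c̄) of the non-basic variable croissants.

Both oven time and butter are binding at x*.
From A_Bᵀ y = c: 4·y_oven time + 1·y_butter = 27.5; 5·y_oven time + 1·y_butter = 33.5.
This yields shadow prices y_oven time = 6, y_butter = 3.5.
Reduced cost of croissants: c₃ − yᵀa₃ = 10.5 − (6·1 + 3.5·4) = 10.5 − 20 = -9.5.

-9.5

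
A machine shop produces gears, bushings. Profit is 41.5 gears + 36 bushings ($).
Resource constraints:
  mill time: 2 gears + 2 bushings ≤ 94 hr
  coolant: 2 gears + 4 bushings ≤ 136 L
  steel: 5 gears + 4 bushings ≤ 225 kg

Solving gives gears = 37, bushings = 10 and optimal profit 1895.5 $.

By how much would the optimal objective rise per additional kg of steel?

Check each constraint at x*: mill time 94/94 (tight); coolant 114/136 (slack 22); steel 225/225 (tight).
Slack constraints have shadow price 0 (complementary slackness).
The binding rows give the dual system: 2·y_mill time + 5·y_steel = 41.5 and 2·y_mill time + 4·y_steel = 36.
This yields shadow prices y_mill time = 7, y_steel = 5.5.
Shadow price of steel = 5.5.

5.5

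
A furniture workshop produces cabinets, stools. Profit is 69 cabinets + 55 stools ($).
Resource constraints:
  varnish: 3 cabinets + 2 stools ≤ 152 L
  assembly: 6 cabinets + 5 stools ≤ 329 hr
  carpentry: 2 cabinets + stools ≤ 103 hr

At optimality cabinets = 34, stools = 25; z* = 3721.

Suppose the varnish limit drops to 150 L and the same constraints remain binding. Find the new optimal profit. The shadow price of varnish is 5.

3711

Δb = -2, so new z* = 3721 + (5)·(-2) = 3721 − 10 = 3711.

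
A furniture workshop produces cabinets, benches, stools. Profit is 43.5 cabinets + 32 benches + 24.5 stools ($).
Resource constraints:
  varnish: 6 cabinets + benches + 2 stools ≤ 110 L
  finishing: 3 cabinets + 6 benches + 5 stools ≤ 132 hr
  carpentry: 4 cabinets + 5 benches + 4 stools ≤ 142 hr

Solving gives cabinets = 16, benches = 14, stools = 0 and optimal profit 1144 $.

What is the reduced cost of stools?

-8

Binding: varnish and finishing. Non-binding: carpentry (8 unused).
Slack constraints have shadow price 0 (complementary slackness).
Dual feasibility on the basic columns requires 6·y_varnish + 3·y_finishing = 43.5, 1·y_varnish + 6·y_finishing = 32.
→ y_varnish = 5 and y_finishing = 4.5.
Reduced cost of stools: c₃ − yᵀa₃ = 24.5 − (5·2 + 4.5·5) = 24.5 − 32.5 = -8.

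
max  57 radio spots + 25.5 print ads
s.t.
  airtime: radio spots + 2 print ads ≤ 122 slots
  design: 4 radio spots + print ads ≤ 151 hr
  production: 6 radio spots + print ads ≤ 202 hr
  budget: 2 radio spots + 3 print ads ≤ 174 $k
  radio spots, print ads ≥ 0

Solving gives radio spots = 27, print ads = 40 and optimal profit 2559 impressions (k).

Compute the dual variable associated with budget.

At the optimum: airtime uses 107 of 122 (slack = 15); design uses 148 of 151 (slack = 3); production uses 202 of 202 (binding); budget uses 174 of 174 (binding).
Since airtime, design are not tight, their duals are 0.
The binding rows give the dual system: 6·y_production + 2·y_budget = 57 and 1·y_production + 3·y_budget = 25.5.
This yields shadow prices y_production = 7.5, y_budget = 6.
Shadow price of budget = 6.

6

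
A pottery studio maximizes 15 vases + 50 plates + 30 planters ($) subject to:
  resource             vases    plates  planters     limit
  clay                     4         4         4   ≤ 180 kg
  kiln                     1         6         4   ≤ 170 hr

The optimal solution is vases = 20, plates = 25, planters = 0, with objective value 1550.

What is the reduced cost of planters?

-6

Both clay and kiln are binding at x*.
From A_Bᵀ y = c: 4·y_clay + 1·y_kiln = 15; 4·y_clay + 6·y_kiln = 50.
→ y_clay = 2 and y_kiln = 7.
Reduced cost of planters: c₃ − yᵀa₃ = 30 − (2·4 + 7·4) = 30 − 36 = -6.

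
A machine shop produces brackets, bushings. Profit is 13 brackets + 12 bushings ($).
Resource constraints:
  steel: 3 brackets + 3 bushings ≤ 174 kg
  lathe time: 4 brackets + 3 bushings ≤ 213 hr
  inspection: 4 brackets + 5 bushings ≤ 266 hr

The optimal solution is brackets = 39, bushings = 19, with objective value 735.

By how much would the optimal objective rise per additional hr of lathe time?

Check each constraint at x*: steel 174/174 (tight); lathe time 213/213 (tight); inspection 251/266 (slack 15).
By complementary slackness, y = 0 for the non-binding constraint.
From A_Bᵀ y = c: 3·y_steel + 4·y_lathe time = 13; 3·y_steel + 3·y_lathe time = 12.
This yields shadow prices y_steel = 3, y_lathe time = 1.
Shadow price of lathe time = 1.

1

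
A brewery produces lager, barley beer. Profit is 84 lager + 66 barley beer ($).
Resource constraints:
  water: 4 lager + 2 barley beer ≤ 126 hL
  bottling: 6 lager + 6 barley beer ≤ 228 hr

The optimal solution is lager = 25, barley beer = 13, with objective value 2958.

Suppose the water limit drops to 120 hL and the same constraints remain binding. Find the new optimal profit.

2904

Both water and bottling are binding at x*.
The binding rows give the dual system: 4·y_water + 6·y_bottling = 84 and 2·y_water + 6·y_bottling = 66.
→ y_water = 9 and y_bottling = 8.
Δz = y_water·Δb = 9 × (-6) = -54, so new z* = 2958 − 54 = 2904.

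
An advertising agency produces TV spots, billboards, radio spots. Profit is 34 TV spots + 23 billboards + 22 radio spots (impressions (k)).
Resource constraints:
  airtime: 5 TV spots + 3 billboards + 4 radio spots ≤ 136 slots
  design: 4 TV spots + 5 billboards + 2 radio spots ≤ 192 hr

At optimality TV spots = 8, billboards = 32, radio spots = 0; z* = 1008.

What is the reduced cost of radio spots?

-4

At the optimum: airtime uses 136 of 136 (binding); design uses 192 of 192 (binding).
Dual feasibility on the basic columns requires 5·y_airtime + 4·y_design = 34, 3·y_airtime + 5·y_design = 23.
Solving: y_airtime = 6, y_design = 1.
Reduced cost of radio spots: c₃ − yᵀa₃ = 22 − (6·4 + 1·2) = 22 − 26 = -4.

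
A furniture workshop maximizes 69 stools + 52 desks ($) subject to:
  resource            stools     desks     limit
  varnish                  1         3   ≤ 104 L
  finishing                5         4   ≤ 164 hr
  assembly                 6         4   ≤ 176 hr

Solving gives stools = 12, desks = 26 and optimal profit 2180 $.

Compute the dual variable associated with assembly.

Binding: finishing and assembly. Non-binding: varnish (14 unused).
By complementary slackness, y = 0 for the non-binding constraint.
The binding rows give the dual system: 5·y_finishing + 6·y_assembly = 69 and 4·y_finishing + 4·y_assembly = 52.
→ y_finishing = 9 and y_assembly = 4.
Shadow price of assembly = 4.

4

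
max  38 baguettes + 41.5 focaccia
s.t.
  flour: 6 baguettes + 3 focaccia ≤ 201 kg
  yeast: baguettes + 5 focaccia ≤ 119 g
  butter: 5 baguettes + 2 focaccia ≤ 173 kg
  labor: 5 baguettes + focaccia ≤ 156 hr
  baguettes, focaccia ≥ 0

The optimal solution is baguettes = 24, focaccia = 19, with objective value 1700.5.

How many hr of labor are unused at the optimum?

labor used = 5·24 + 1·19 = 139; slack = 156 − 139 = 17.

17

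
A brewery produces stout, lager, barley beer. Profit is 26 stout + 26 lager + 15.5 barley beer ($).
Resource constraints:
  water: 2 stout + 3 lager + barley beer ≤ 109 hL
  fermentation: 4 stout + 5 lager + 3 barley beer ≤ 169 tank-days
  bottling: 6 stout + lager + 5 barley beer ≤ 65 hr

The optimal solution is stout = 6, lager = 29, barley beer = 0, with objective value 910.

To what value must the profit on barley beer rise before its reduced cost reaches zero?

At the optimum: water uses 99 of 109 (slack = 10); fermentation uses 169 of 169 (binding); bottling uses 65 of 65 (binding).
By complementary slackness, y = 0 for the non-binding constraint.
The binding rows give the dual system: 4·y_fermentation + 6·y_bottling = 26 and 5·y_fermentation + 1·y_bottling = 26.
→ y_fermentation = 5 and y_bottling = 1.
barley beer enters the basis when its profit ≥ yᵀa₃ = 5·3 + 1·5 = 20.

20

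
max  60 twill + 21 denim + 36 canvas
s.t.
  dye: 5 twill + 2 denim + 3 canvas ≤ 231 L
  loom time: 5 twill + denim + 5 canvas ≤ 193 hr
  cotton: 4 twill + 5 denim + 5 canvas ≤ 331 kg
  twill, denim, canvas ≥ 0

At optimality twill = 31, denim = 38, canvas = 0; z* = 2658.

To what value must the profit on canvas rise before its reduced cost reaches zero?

At the optimum: dye uses 231 of 231 (binding); loom time uses 193 of 193 (binding); cotton uses 314 of 331 (slack = 17).
Slack constraints have shadow price 0 (complementary slackness).
From A_Bᵀ y = c: 5·y_dye + 5·y_loom time = 60; 2·y_dye + 1·y_loom time = 21.
This yields shadow prices y_dye = 9, y_loom time = 3.
canvas enters the basis when its profit ≥ yᵀa₃ = 9·3 + 3·5 = 42.

42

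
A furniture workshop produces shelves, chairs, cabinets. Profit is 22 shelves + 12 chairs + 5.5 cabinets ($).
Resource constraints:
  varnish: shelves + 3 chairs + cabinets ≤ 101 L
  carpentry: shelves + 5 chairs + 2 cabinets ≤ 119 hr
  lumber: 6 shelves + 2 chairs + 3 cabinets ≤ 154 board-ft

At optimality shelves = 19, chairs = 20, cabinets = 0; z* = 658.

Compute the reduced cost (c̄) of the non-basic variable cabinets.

At the optimum: varnish uses 79 of 101 (slack = 22); carpentry uses 119 of 119 (binding); lumber uses 154 of 154 (binding).
Since varnish is not tight, its dual is 0.
From A_Bᵀ y = c: 1·y_carpentry + 6·y_lumber = 22; 5·y_carpentry + 2·y_lumber = 12.
This yields shadow prices y_carpentry = 1, y_lumber = 3.5.
Reduced cost of cabinets: c₃ − yᵀa₃ = 5.5 − (1·2 + 3.5·3) = 5.5 − 12.5 = -7.

-7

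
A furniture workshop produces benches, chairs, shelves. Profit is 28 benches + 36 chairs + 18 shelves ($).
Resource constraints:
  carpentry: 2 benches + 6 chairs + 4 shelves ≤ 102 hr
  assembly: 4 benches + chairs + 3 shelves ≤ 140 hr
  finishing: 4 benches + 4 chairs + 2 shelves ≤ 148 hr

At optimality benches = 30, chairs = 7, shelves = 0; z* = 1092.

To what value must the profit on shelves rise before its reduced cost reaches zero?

20

Binding: carpentry and finishing. Non-binding: assembly (13 unused).
Slack constraints have shadow price 0 (complementary slackness).
The binding rows give the dual system: 2·y_carpentry + 4·y_finishing = 28 and 6·y_carpentry + 4·y_finishing = 36.
Solving: y_carpentry = 2, y_finishing = 6.
shelves enters the basis when its profit ≥ yᵀa₃ = 2·4 + 6·2 = 20.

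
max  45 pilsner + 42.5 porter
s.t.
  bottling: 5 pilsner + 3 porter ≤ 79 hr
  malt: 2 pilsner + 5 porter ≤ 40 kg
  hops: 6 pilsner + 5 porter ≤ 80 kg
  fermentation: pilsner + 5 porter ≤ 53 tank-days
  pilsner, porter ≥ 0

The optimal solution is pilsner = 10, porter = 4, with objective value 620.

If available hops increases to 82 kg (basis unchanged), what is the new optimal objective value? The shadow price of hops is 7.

Δb = 2, so new z* = 620 + (7)·(2) = 620 + 14 = 634.

634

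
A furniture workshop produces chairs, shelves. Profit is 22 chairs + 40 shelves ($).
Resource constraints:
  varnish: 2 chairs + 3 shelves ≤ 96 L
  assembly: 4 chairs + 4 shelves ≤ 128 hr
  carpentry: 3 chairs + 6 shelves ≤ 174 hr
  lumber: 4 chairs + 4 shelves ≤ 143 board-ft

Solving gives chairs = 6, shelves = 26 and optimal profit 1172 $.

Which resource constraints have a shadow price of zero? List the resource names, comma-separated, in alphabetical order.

lumber, varnish

varnish: 90/96 (slack 6)
assembly: 128/128 (binding)
carpentry: 174/174 (binding)
lumber: 128/143 (slack 15)
By complementary slackness, a constraint with positive slack has shadow price 0 → lumber, varnish.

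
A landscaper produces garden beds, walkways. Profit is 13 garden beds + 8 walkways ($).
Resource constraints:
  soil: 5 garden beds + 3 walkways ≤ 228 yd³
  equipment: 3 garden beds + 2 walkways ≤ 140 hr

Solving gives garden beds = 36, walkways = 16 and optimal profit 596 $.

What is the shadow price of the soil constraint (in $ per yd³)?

Check each constraint at x*: soil 228/228 (tight); equipment 140/140 (tight).
From A_Bᵀ y = c: 5·y_soil + 3·y_equipment = 13; 3·y_soil + 2·y_equipment = 8.
→ y_soil = 2 and y_equipment = 1.
Shadow price of soil = 2.

2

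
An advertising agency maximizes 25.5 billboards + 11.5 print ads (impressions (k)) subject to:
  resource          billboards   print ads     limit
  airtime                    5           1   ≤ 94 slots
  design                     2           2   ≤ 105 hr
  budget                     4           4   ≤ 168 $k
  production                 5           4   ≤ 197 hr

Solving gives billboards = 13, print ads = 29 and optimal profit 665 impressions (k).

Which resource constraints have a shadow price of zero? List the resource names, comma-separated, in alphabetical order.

airtime: 94/94 (binding)
design: 84/105 (slack 21)
budget: 168/168 (binding)
production: 181/197 (slack 16)
By complementary slackness, a constraint with positive slack has shadow price 0 → design, production.

design, production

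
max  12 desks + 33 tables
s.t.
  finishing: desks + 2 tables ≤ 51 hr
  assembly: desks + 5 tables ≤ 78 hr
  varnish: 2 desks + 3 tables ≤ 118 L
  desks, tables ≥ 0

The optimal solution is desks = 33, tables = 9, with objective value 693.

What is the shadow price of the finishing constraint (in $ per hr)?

9

Check each constraint at x*: finishing 51/51 (tight); assembly 78/78 (tight); varnish 93/118 (slack 25).
By complementary slackness, y = 0 for the non-binding constraint.
From A_Bᵀ y = c: 1·y_finishing + 1·y_assembly = 12; 2·y_finishing + 5·y_assembly = 33.
This yields shadow prices y_finishing = 9, y_assembly = 3.
Shadow price of finishing = 9.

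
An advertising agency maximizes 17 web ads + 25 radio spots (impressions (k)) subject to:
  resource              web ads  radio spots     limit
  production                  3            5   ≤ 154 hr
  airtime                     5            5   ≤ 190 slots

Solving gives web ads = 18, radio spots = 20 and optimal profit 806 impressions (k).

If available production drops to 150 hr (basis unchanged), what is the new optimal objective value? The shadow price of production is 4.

790

Δb = -4, so new z* = 806 + (4)·(-4) = 806 − 16 = 790.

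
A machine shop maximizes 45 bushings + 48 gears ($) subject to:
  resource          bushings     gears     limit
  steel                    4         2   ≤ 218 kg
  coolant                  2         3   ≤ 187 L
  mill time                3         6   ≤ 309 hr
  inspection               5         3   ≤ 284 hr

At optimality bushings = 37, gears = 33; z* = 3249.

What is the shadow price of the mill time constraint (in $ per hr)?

5

Binding: mill time and inspection. Non-binding: steel (4 unused), coolant (14 unused).
Slack constraints have shadow price 0 (complementary slackness).
The binding rows give the dual system: 3·y_mill time + 5·y_inspection = 45 and 6·y_mill time + 3·y_inspection = 48.
→ y_mill time = 5 and y_inspection = 6.
Shadow price of mill time = 5.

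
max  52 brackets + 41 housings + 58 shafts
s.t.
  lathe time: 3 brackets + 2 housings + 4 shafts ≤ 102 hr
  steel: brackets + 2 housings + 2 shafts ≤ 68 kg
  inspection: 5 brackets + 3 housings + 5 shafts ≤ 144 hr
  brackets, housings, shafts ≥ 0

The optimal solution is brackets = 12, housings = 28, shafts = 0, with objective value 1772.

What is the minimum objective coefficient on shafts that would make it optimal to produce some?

Binding: steel and inspection. Non-binding: lathe time (10 unused).
By complementary slackness, y = 0 for the non-binding constraint.
Dual feasibility on the basic columns requires 1·y_steel + 5·y_inspection = 52, 2·y_steel + 3·y_inspection = 41.
→ y_steel = 7 and y_inspection = 9.
shafts enters the basis when its profit ≥ yᵀa₃ = 7·2 + 9·5 = 59.

59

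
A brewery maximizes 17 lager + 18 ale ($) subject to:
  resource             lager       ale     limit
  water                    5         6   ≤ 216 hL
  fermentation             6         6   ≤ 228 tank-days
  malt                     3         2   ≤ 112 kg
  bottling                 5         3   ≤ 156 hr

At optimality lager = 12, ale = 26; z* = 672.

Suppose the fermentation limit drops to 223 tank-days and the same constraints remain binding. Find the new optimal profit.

662

Binding: water and fermentation. Non-binding: malt (24 unused), bottling (18 unused).
By complementary slackness, y = 0 for the non-binding constraints.
Dual feasibility on the basic columns requires 5·y_water + 6·y_fermentation = 17, 6·y_water + 6·y_fermentation = 18.
Solving: y_water = 1, y_fermentation = 2.
Δz = y_fermentation·Δb = 2 × (-5) = -10, so new z* = 672 − 10 = 662.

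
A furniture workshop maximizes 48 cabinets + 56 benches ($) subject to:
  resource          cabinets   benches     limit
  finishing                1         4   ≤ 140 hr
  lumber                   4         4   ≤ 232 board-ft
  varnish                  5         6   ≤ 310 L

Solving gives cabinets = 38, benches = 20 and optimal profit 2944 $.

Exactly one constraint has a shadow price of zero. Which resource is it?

finishing: 118/140 (slack 22)
lumber: 232/232 (binding)
varnish: 310/310 (binding)
By complementary slackness, a constraint with positive slack has shadow price 0 → finishing.

finishing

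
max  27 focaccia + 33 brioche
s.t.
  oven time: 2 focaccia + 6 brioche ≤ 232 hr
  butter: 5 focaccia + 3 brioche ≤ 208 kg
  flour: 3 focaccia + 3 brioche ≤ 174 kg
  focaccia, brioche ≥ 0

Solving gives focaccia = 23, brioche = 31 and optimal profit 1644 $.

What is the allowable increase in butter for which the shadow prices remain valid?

Binding constraints: oven time, butter. The basis is B = [[2,6],[5,3]] with det -24.
Per unit increase in butter, x* moves by d = (0.25, -0.0833).
The basis stays optimal until flour becomes binding; allowable increase = 24 kg.

24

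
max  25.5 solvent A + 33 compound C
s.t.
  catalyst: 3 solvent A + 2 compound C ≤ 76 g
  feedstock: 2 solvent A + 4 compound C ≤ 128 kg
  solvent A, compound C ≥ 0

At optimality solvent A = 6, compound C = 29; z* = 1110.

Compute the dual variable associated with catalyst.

4.5

At the optimum: catalyst uses 76 of 76 (binding); feedstock uses 128 of 128 (binding).
From A_Bᵀ y = c: 3·y_catalyst + 2·y_feedstock = 25.5; 2·y_catalyst + 4·y_feedstock = 33.
This yields shadow prices y_catalyst = 4.5, y_feedstock = 6.
Shadow price of catalyst = 4.5.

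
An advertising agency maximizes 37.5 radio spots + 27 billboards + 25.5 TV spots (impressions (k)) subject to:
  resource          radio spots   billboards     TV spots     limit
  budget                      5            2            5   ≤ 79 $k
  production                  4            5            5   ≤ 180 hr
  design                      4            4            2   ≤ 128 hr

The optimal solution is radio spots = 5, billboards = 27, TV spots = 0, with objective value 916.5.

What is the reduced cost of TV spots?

Binding: budget and design. Non-binding: production (25 unused).
Since production is not tight, its dual is 0.
The binding rows give the dual system: 5·y_budget + 4·y_design = 37.5 and 2·y_budget + 4·y_design = 27.
Solving: y_budget = 3.5, y_design = 5.
Reduced cost of TV spots: c₃ − yᵀa₃ = 25.5 − (3.5·5 + 5·2) = 25.5 − 27.5 = -2.

-2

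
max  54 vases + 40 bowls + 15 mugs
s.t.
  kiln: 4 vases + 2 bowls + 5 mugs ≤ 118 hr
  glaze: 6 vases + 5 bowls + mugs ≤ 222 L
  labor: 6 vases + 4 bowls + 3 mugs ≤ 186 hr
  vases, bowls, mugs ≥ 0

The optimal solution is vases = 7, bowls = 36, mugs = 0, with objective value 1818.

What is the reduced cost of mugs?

Binding: glaze and labor. Non-binding: kiln (18 unused).
Slack constraints have shadow price 0 (complementary slackness).
The binding rows give the dual system: 6·y_glaze + 6·y_labor = 54 and 5·y_glaze + 4·y_labor = 40.
Solving: y_glaze = 4, y_labor = 5.
Reduced cost of mugs: c₃ − yᵀa₃ = 15 − (4·1 + 5·3) = 15 − 19 = -4.

-4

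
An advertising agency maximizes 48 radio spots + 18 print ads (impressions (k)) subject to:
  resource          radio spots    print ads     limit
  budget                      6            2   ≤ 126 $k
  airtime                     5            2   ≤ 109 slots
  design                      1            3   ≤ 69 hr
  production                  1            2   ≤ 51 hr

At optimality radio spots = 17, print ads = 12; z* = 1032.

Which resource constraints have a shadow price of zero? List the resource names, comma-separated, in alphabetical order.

design, production

budget: 126/126 (binding)
airtime: 109/109 (binding)
design: 53/69 (slack 16)
production: 41/51 (slack 10)
By complementary slackness, a constraint with positive slack has shadow price 0 → design, production.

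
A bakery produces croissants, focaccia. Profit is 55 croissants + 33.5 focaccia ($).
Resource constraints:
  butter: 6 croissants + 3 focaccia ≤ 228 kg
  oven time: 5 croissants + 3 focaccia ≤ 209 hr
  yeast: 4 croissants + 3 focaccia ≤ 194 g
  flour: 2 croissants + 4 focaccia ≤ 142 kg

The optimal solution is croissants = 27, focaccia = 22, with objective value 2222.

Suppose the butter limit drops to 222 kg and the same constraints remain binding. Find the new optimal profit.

2171

At the optimum: butter uses 228 of 228 (binding); oven time uses 201 of 209 (slack = 8); yeast uses 174 of 194 (slack = 20); flour uses 142 of 142 (binding).
Slack constraints have shadow price 0 (complementary slackness).
From A_Bᵀ y = c: 6·y_butter + 2·y_flour = 55; 3·y_butter + 4·y_flour = 33.5.
→ y_butter = 8.5 and y_flour = 2.
Δz = y_butter·Δb = 8.5 × (-6) = -51, so new z* = 2222 − 51 = 2171.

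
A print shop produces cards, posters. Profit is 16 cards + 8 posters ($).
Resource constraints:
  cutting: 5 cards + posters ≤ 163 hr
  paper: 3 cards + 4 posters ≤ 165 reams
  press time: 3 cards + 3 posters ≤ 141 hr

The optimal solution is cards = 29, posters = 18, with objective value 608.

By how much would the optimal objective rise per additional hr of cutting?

At the optimum: cutting uses 163 of 163 (binding); paper uses 159 of 165 (slack = 6); press time uses 141 of 141 (binding).
By complementary slackness, y = 0 for the non-binding constraint.
Dual feasibility on the basic columns requires 5·y_cutting + 3·y_press time = 16, 1·y_cutting + 3·y_press time = 8.
This yields shadow prices y_cutting = 2, y_press time = 2.
Shadow price of cutting = 2.

2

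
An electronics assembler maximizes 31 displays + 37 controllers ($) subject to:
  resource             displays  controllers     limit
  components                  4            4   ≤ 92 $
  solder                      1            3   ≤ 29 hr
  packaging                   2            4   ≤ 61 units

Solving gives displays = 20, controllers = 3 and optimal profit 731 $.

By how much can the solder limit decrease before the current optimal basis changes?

Binding constraints: components, solder. The basis is B = [[4,4],[1,3]] with det 8.
Per unit decrease in solder, x* moves by d = (0.5, -0.5).
The basis stays optimal until controllers reaches 0; allowable decrease = 6 hr.

6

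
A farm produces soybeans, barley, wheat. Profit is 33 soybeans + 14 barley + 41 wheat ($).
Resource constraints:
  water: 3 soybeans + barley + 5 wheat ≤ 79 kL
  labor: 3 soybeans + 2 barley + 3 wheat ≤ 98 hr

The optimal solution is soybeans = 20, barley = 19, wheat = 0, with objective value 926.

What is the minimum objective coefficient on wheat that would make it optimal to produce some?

49

At the optimum: water uses 79 of 79 (binding); labor uses 98 of 98 (binding).
Dual feasibility on the basic columns requires 3·y_water + 3·y_labor = 33, 1·y_water + 2·y_labor = 14.
→ y_water = 8 and y_labor = 3.
wheat enters the basis when its profit ≥ yᵀa₃ = 8·5 + 3·3 = 49.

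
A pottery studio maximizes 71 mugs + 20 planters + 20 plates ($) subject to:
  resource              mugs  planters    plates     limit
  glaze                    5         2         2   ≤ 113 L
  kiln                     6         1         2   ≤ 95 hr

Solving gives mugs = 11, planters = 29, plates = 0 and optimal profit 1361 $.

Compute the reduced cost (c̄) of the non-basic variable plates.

-6

At the optimum: glaze uses 113 of 113 (binding); kiln uses 95 of 95 (binding).
Dual feasibility on the basic columns requires 5·y_glaze + 6·y_kiln = 71, 2·y_glaze + 1·y_kiln = 20.
→ y_glaze = 7 and y_kiln = 6.
Reduced cost of plates: c₃ − yᵀa₃ = 20 − (7·2 + 6·2) = 20 − 26 = -6.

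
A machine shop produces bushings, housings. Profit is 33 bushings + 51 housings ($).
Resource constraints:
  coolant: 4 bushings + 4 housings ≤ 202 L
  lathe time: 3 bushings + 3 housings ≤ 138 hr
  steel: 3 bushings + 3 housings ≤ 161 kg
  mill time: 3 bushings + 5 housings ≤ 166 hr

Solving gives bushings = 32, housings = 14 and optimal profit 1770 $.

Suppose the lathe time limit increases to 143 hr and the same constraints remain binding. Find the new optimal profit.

Binding: lathe time and mill time. Non-binding: coolant (18 unused), steel (23 unused).
Slack constraints have shadow price 0 (complementary slackness).
The binding rows give the dual system: 3·y_lathe time + 3·y_mill time = 33 and 3·y_lathe time + 5·y_mill time = 51.
This yields shadow prices y_lathe time = 2, y_mill time = 9.
Δz = y_lathe time·Δb = 2 × (5) = 10, so new z* = 1770 + 10 = 1780.

1780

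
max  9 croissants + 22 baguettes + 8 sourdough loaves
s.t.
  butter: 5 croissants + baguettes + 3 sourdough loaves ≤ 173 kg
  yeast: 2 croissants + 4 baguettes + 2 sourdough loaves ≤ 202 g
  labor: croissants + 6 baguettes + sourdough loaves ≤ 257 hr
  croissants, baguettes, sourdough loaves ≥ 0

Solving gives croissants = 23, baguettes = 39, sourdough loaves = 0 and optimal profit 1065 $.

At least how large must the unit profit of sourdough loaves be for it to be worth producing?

At the optimum: butter uses 154 of 173 (slack = 19); yeast uses 202 of 202 (binding); labor uses 257 of 257 (binding).
Since butter is not tight, its dual is 0.
Dual feasibility on the basic columns requires 2·y_yeast + 1·y_labor = 9, 4·y_yeast + 6·y_labor = 22.
This yields shadow prices y_yeast = 4, y_labor = 1.
sourdough loaves enters the basis when its profit ≥ yᵀa₃ = 4·2 + 1·1 = 9.

9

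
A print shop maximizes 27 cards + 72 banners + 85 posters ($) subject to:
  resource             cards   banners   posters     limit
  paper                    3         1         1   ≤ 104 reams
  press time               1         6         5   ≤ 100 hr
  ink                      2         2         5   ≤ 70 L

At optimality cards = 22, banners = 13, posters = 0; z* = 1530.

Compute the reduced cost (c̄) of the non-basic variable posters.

-5

Binding: press time and ink. Non-binding: paper (25 unused).
Slack constraints have shadow price 0 (complementary slackness).
The binding rows give the dual system: 1·y_press time + 2·y_ink = 27 and 6·y_press time + 2·y_ink = 72.
→ y_press time = 9 and y_ink = 9.
Reduced cost of posters: c₃ − yᵀa₃ = 85 − (9·5 + 9·5) = 85 − 90 = -5.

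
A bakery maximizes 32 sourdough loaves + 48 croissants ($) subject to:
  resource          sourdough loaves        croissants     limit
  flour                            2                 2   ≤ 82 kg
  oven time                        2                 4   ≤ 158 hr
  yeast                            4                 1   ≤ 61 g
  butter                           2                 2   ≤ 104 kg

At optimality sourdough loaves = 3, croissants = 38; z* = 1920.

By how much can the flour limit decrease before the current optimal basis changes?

3

Binding constraints: flour, oven time. The basis is B = [[2,2],[2,4]] with det 4.
Per unit decrease in flour, x* moves by d = (-1, 0.5).
The basis stays optimal until sourdough loaves reaches 0; allowable decrease = 3 kg.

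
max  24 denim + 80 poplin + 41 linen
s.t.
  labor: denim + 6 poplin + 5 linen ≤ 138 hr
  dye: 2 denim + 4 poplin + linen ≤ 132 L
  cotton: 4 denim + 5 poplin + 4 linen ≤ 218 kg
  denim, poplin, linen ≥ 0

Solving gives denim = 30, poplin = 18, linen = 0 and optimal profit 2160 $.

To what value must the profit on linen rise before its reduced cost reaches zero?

48

Check each constraint at x*: labor 138/138 (tight); dye 132/132 (tight); cotton 210/218 (slack 8).
Since cotton is not tight, its dual is 0.
From A_Bᵀ y = c: 1·y_labor + 2·y_dye = 24; 6·y_labor + 4·y_dye = 80.
Solving: y_labor = 8, y_dye = 8.
linen enters the basis when its profit ≥ yᵀa₃ = 8·5 + 8·1 = 48.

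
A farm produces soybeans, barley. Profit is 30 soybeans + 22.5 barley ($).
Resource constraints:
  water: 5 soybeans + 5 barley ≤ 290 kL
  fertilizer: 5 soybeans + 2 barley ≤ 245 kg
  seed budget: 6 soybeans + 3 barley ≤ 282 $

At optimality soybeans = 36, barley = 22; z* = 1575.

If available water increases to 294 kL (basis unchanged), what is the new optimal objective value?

At the optimum: water uses 290 of 290 (binding); fertilizer uses 224 of 245 (slack = 21); seed budget uses 282 of 282 (binding).
Since fertilizer is not tight, its dual is 0.
From A_Bᵀ y = c: 5·y_water + 6·y_seed budget = 30; 5·y_water + 3·y_seed budget = 22.5.
→ y_water = 3 and y_seed budget = 2.5.
Δz = y_water·Δb = 3 × (4) = 12, so new z* = 1575 + 12 = 1587.

1587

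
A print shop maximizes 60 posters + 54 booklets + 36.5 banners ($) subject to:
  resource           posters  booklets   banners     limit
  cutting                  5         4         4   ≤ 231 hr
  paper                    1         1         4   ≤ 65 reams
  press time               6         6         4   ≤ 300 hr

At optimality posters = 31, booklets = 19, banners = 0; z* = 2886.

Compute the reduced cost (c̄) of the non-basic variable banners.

Binding: cutting and press time. Non-binding: paper (15 unused).
Since paper is not tight, its dual is 0.
The binding rows give the dual system: 5·y_cutting + 6·y_press time = 60 and 4·y_cutting + 6·y_press time = 54.
Solving: y_cutting = 6, y_press time = 5.
Reduced cost of banners: c₃ − yᵀa₃ = 36.5 − (6·4 + 5·4) = 36.5 − 44 = -7.5.

-7.5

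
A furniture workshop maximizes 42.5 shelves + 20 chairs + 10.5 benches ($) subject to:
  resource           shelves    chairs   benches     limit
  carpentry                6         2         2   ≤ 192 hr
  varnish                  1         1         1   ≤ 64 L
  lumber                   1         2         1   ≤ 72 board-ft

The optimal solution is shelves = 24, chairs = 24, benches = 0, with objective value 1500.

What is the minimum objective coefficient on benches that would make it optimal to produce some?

16.5

Binding: carpentry and lumber. Non-binding: varnish (16 unused).
Slack constraints have shadow price 0 (complementary slackness).
Dual feasibility on the basic columns requires 6·y_carpentry + 1·y_lumber = 42.5, 2·y_carpentry + 2·y_lumber = 20.
→ y_carpentry = 6.5 and y_lumber = 3.5.
benches enters the basis when its profit ≥ yᵀa₃ = 6.5·2 + 3.5·1 = 16.5.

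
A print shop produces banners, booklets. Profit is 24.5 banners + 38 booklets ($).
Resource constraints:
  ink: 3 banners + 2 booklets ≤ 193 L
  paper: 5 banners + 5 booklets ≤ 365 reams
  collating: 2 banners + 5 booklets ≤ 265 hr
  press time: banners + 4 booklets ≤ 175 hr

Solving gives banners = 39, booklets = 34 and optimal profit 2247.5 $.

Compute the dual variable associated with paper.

Check each constraint at x*: ink 185/193 (slack 8); paper 365/365 (tight); collating 248/265 (slack 17); press time 175/175 (tight).
Since ink, collating are not tight, their duals are 0.
The binding rows give the dual system: 5·y_paper + 1·y_press time = 24.5 and 5·y_paper + 4·y_press time = 38.
This yields shadow prices y_paper = 4, y_press time = 4.5.
Shadow price of paper = 4.

4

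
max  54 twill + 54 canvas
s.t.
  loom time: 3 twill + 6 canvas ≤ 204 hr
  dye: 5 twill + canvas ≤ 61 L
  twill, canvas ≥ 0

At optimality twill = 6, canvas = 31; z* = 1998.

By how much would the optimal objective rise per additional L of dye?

6

Check each constraint at x*: loom time 204/204 (tight); dye 61/61 (tight).
From A_Bᵀ y = c: 3·y_loom time + 5·y_dye = 54; 6·y_loom time + 1·y_dye = 54.
This yields shadow prices y_loom time = 8, y_dye = 6.
Shadow price of dye = 6.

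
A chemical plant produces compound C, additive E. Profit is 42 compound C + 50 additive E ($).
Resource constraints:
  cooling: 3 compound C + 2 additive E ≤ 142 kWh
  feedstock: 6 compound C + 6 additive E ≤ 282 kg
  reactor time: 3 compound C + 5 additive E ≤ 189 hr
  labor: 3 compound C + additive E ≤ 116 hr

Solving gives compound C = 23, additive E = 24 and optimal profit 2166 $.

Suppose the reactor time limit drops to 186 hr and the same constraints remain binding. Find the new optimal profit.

2154

Binding: feedstock and reactor time. Non-binding: cooling (25 unused), labor (23 unused).
Since cooling, labor are not tight, their duals are 0.
The binding rows give the dual system: 6·y_feedstock + 3·y_reactor time = 42 and 6·y_feedstock + 5·y_reactor time = 50.
Solving: y_feedstock = 5, y_reactor time = 4.
Δz = y_reactor time·Δb = 4 × (-3) = -12, so new z* = 2166 − 12 = 2154.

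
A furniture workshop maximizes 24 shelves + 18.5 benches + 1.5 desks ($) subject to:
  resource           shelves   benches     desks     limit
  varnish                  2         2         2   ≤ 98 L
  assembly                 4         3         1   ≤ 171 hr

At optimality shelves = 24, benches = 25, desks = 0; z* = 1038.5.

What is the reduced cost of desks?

Both varnish and assembly are binding at x*.
From A_Bᵀ y = c: 2·y_varnish + 4·y_assembly = 24; 2·y_varnish + 3·y_assembly = 18.5.
Solving: y_varnish = 1, y_assembly = 5.5.
Reduced cost of desks: c₃ − yᵀa₃ = 1.5 − (1·2 + 5.5·1) = 1.5 − 7.5 = -6.

-6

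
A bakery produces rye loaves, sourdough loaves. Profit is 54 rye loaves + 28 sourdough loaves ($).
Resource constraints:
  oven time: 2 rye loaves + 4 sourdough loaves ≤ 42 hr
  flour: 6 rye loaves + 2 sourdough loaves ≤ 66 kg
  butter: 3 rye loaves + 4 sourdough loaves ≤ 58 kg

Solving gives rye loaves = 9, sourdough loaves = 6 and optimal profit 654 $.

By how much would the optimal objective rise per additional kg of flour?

Check each constraint at x*: oven time 42/42 (tight); flour 66/66 (tight); butter 51/58 (slack 7).
Slack constraints have shadow price 0 (complementary slackness).
From A_Bᵀ y = c: 2·y_oven time + 6·y_flour = 54; 4·y_oven time + 2·y_flour = 28.
→ y_oven time = 3 and y_flour = 8.
Shadow price of flour = 8.

8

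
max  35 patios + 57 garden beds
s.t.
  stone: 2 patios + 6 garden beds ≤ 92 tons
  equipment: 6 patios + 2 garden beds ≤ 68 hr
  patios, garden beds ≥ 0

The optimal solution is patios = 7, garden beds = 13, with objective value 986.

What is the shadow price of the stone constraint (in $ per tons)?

8.5

Both stone and equipment are binding at x*.
The binding rows give the dual system: 2·y_stone + 6·y_equipment = 35 and 6·y_stone + 2·y_equipment = 57.
Solving: y_stone = 8.5, y_equipment = 3.
Shadow price of stone = 8.5.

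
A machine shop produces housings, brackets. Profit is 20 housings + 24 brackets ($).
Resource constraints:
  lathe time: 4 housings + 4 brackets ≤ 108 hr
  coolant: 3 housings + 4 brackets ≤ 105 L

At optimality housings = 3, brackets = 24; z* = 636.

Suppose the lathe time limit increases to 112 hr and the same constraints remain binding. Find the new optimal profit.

At the optimum: lathe time uses 108 of 108 (binding); coolant uses 105 of 105 (binding).
From A_Bᵀ y = c: 4·y_lathe time + 3·y_coolant = 20; 4·y_lathe time + 4·y_coolant = 24.
→ y_lathe time = 2 and y_coolant = 4.
Δz = y_lathe time·Δb = 2 × (4) = 8, so new z* = 636 + 8 = 644.

644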